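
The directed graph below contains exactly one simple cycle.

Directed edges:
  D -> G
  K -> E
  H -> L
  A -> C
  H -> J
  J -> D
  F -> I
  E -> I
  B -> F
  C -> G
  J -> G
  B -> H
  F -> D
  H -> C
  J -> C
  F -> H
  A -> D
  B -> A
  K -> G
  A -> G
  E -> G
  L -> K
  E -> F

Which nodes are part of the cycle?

E, F, H, K, L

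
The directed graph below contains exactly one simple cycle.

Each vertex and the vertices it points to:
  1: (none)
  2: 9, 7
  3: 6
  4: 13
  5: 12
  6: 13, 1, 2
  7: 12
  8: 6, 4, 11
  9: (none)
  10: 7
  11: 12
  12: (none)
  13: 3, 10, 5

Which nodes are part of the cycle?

DFS with gray/black marking from 6:
6 gray
  13 gray
    3 gray
      3→6: 6 is gray → back edge
Back edge closes the cycle 6 → 13 → 3 → 6; its vertices are {3, 6, 13}.

3, 6, 13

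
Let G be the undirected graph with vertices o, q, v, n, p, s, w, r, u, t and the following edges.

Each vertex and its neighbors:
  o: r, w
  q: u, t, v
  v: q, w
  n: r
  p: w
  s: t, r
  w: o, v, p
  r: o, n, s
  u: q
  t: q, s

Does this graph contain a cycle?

Yes

DFS, tracking each vertex's parent; an edge to a visited non-parent vertex closes a cycle.
Start from s:
visit s (parent –)
  visit t (parent s)
    visit q (parent t)
      visit u (parent q)
        u–q: parent, skip
      q–t: parent, skip
      visit v (parent q)
        v–q: parent, skip
        visit w (parent v)
          visit o (parent w)
            visit r (parent o)
              r–o: parent, skip
              visit n (parent r)
                n–r: parent, skip
              r–s: s visited and ≠ parent → cycle
Cycle: s – t – q – v – w – o – r – s.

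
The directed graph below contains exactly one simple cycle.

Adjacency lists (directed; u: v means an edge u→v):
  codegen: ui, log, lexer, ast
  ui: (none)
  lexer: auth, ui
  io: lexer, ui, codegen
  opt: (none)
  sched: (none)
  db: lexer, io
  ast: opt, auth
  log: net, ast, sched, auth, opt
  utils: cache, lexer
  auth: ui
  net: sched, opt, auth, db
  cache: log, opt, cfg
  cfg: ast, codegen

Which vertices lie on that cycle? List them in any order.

db, io, log, net, codegen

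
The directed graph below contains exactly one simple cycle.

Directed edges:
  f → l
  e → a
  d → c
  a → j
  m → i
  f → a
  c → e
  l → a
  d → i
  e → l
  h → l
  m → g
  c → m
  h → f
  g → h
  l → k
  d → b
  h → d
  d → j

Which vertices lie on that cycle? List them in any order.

DFS with gray/black marking from h:
h gray
  f gray
    a gray
      j gray
      j black
    a black
    l gray
      l→a: a black — skip
      k gray
      k black
    l black
  f black
  h→l: l black — skip
  d gray
    i gray
    i black
    c gray
      e gray
        e→a: a black — skip
        e→l: l black — skip
      e black
      m gray
        m→i: i black — skip
        g gray
          g→h: h is gray → back edge
Back edge closes the cycle h → d → c → m → g → h; its vertices are {c, d, g, h, m}.

c, d, g, h, m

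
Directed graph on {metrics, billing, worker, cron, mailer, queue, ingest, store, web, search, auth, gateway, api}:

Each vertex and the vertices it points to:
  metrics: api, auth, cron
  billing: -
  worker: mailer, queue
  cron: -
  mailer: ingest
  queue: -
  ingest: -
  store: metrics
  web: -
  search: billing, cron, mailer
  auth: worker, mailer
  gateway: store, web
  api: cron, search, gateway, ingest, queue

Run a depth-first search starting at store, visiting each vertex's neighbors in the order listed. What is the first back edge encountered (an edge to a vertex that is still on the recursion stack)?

gateway→store

DFS from store (visiting each vertex's neighbors in the order listed); mark gray on enter, black on exit:
store gray
  metrics gray
    api gray
      cron gray
      cron black
      search gray
        billing gray
        billing black
        search→cron: cron black — skip
        mailer gray
          ingest gray
          ingest black
        mailer black
      search black
      gateway gray
        gateway→store: store is gray → back edge
First back edge: gateway → store.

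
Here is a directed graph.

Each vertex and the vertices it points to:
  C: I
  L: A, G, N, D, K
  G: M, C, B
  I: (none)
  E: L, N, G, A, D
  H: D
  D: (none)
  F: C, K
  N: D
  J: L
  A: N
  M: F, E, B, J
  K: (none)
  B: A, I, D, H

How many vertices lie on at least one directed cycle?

5

A vertex is on a directed cycle iff it belongs to a strongly connected component of size ≥ 2 (or has a self-loop).
The vertices on cycles are {E, G, J, L, M} — 5 in total.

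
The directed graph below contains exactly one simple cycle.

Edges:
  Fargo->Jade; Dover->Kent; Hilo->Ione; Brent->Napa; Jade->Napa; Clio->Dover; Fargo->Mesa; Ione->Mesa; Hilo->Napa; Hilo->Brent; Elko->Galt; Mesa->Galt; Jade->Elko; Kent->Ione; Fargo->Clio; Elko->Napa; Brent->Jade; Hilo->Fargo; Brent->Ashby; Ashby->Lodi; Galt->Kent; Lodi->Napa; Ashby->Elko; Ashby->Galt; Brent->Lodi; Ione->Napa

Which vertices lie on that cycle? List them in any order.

DFS with gray/black marking from Ione:
Ione gray
  Napa gray
  Napa black
  Mesa gray
    Galt gray
      Kent gray
        Kent→Ione: Ione is gray → back edge
Back edge closes the cycle Ione → Mesa → Galt → Kent → Ione; its vertices are {Galt, Ione, Kent, Mesa}.

Galt, Ione, Kent, Mesa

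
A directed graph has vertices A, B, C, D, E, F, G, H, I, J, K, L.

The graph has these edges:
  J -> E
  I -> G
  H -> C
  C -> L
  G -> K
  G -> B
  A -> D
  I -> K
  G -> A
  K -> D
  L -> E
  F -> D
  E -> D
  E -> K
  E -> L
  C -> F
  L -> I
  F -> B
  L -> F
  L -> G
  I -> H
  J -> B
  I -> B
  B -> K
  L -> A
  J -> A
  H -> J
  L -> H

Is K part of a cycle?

No

K lies on a cycle iff there is a path from K back to itself.
Exploring from K, it never reaches itself; equivalently, its strongly connected component is a singleton.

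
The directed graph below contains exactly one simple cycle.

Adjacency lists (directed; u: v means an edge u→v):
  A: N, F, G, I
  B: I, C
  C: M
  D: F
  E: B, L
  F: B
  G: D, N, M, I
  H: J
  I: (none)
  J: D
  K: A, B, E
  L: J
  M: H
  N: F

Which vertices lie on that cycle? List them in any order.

B, C, D, F, H, J, M

DFS with gray/black marking from B:
B gray
  I gray
  I black
  C gray
    M gray
      H gray
        J gray
          D gray
            F gray
              F→B: B is gray → back edge
Back edge closes the cycle B → C → M → H → J → D → F → B; its vertices are {B, C, D, F, H, J, M}.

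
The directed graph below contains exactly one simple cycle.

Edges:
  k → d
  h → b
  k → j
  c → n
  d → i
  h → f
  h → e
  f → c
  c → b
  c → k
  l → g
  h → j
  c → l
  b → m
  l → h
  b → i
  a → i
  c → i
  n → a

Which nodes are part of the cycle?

DFS with gray/black marking from c:
c gray
  l gray
    h gray
      j gray
      j black
      b gray
        i gray
        i black
        m gray
        m black
      b black
      f gray
        f→c: c is gray → back edge
Back edge closes the cycle c → l → h → f → c; its vertices are {c, f, h, l}.

c, f, h, l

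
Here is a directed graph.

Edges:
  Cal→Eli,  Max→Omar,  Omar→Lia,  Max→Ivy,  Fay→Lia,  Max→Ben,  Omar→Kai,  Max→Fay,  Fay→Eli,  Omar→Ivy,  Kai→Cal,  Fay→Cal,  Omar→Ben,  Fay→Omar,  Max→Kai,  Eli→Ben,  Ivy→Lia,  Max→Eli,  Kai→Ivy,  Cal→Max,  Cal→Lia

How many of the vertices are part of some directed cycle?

A vertex is on a directed cycle iff it belongs to a strongly connected component of size ≥ 2 (or has a self-loop).
The vertices on cycles are {Cal, Fay, Kai, Max, Omar} — 5 in total.

5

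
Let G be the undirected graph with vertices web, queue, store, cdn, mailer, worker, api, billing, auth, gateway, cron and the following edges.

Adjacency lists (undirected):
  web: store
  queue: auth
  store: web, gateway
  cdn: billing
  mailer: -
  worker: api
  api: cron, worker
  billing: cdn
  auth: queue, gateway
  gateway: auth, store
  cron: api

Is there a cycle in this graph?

No

DFS, tracking each vertex's parent; an edge to a visited non-parent vertex closes a cycle.
Start from mailer:
visit mailer (parent –)
visit web (parent –)
  visit store (parent web)
    store–web: parent, skip
    visit gateway (parent store)
      visit auth (parent gateway)
        visit queue (parent auth)
          queue–auth: parent, skip
        auth–gateway: parent, skip
      gateway–store: parent, skip
visit cdn (parent –)
  visit billing (parent cdn)
    billing–cdn: parent, skip
visit worker (parent –)
  visit api (parent worker)
    visit cron (parent api)
      cron–api: parent, skip
    api–worker: parent, skip
No non-parent visited neighbor found — the graph is a forest.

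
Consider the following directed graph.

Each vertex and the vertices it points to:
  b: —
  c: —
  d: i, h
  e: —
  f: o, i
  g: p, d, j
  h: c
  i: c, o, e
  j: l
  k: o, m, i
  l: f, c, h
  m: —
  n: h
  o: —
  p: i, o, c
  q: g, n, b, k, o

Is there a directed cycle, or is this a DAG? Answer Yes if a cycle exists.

No

DFS with white/gray/black marking, starting from j:
j gray
  l gray
    f gray
      o gray
      o black
      i gray
        c gray
        c black
        i→o: o black — skip
        e gray
        e black
      i black
    f black
    l→c: c black — skip
    h gray
      h→c: c black — skip
    h black
  l black
j black
b gray
b black
d gray
  d→i: i black — skip
  d→h: h black — skip
d black
g gray
  p gray
    p→i: i black — skip
    p→o: o black — skip
    p→c: c black — skip
  p black
  g→d: d black — skip
  g→j: j black — skip
g black
k gray
  k→o: o black — skip
  m gray
  m black
  k→i: i black — skip
k black
n gray
  n→h: h black — skip
n black
q gray
  q→g: g black — skip
  q→n: n black — skip
  q→b: b black — skip
  q→k: k black — skip
  q→o: o black — skip
q black
Every edge goes to a white or black vertex — no back edge, so the graph is acyclic.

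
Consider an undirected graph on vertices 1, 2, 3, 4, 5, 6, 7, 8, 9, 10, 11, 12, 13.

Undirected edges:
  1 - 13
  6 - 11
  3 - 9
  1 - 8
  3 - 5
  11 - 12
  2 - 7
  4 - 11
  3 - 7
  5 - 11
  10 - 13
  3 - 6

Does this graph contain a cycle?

Yes

DFS, tracking each vertex's parent; an edge to a visited non-parent vertex closes a cycle.
Start from 2:
visit 2 (parent –)
  visit 7 (parent 2)
    visit 3 (parent 7)
      visit 9 (parent 3)
        9–3: parent, skip
      visit 5 (parent 3)
        visit 11 (parent 5)
          visit 12 (parent 11)
            12–11: parent, skip
          visit 4 (parent 11)
            4–11: parent, skip
          11–5: parent, skip
          visit 6 (parent 11)
            6–11: parent, skip
            6–3: 3 visited and ≠ parent → cycle
Cycle: 3 – 5 – 11 – 6 – 3.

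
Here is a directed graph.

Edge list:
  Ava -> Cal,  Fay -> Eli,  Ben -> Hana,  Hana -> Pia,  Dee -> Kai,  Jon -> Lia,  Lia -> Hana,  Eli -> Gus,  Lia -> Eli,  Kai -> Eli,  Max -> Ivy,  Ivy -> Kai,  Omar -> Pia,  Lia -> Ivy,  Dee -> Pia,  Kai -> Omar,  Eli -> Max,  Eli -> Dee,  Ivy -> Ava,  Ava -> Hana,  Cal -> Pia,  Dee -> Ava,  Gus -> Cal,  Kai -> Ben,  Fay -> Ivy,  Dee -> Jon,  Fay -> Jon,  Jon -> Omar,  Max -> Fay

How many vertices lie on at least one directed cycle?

A vertex is on a directed cycle iff it belongs to a strongly connected component of size ≥ 2 (or has a self-loop).
The vertices on cycles are {Dee, Eli, Fay, Ivy, Jon, Kai, Lia, Max} — 8 in total.

8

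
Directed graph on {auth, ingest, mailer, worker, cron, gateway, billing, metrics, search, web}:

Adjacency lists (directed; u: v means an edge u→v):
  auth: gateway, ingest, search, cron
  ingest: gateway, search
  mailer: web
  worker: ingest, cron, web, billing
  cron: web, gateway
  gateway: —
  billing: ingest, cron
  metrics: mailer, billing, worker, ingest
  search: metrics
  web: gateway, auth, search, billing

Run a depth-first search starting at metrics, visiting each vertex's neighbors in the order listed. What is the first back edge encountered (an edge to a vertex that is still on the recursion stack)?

DFS from metrics (visiting each vertex's neighbors in the order listed); mark gray on enter, black on exit:
metrics gray
  mailer gray
    web gray
      gateway gray
      gateway black
      auth gray
        auth→gateway: gateway black — skip
        ingest gray
          ingest→gateway: gateway black — skip
          search gray
            search→metrics: metrics is gray → back edge
First back edge: search → metrics.

search->metrics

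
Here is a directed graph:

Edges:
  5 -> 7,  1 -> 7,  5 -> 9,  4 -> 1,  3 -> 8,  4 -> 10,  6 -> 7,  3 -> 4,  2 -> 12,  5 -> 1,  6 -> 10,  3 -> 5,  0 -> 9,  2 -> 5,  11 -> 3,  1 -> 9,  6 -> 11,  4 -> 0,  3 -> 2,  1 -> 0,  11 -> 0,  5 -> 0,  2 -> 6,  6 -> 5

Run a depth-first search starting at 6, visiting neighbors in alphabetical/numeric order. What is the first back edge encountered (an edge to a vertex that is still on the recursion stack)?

DFS from 6 (visiting neighbors in alphabetical/numeric order); mark gray on enter, black on exit:
6 gray
  5 gray
    0 gray
      9 gray
      9 black
    0 black
    1 gray
      1→0: 0 black — skip
      7 gray
      7 black
      1→9: 9 black — skip
    1 black
    5→7: 7 black — skip
    5→9: 9 black — skip
  5 black
  6→7: 7 black — skip
  10 gray
  10 black
  11 gray
    11→0: 0 black — skip
    3 gray
      2 gray
        2→5: 5 black — skip
        2→6: 6 is gray → back edge
First back edge: 2 → 6.

2→6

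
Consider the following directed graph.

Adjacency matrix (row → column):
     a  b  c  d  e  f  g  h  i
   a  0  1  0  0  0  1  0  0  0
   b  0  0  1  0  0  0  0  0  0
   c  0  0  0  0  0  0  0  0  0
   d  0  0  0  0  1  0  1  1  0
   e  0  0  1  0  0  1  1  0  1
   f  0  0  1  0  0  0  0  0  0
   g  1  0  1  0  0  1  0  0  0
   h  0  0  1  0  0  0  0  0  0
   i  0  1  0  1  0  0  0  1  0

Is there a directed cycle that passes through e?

e is on a cycle iff e can reach itself via ≥1 edge.
e → i → d → e — yes.

Yes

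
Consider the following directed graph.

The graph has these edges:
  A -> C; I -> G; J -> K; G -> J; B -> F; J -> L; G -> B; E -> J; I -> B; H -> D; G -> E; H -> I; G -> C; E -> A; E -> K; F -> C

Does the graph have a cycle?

DFS with white/gray/black marking, starting from E:
E gray
  A gray
    C gray
    C black
  A black
  J gray
    L gray
    L black
    K gray
    K black
  J black
  E→K: K black — skip
E black
B gray
  F gray
    F→C: C black — skip
  F black
B black
D gray
D black
G gray
  G→B: B black — skip
  G→J: J black — skip
  G→C: C black — skip
  G→E: E black — skip
G black
H gray
  I gray
    I→B: B black — skip
    I→G: G black — skip
  I black
  H→D: D black — skip
H black
Every edge goes to a white or black vertex — no back edge, so the graph is acyclic.

No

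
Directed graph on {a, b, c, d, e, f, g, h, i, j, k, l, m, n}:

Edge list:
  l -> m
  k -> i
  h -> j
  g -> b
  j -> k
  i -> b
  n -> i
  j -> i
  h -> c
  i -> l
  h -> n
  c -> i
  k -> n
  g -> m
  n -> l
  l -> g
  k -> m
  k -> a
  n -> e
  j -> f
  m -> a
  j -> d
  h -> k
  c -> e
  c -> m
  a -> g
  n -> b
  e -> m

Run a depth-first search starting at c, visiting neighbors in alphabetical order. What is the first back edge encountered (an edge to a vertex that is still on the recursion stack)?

g->m

DFS from c (visiting neighbors in alphabetical order); mark gray on enter, black on exit:
c gray
  e gray
    m gray
      a gray
        g gray
          b gray
          b black
          g→m: m is gray → back edge
First back edge: g → m.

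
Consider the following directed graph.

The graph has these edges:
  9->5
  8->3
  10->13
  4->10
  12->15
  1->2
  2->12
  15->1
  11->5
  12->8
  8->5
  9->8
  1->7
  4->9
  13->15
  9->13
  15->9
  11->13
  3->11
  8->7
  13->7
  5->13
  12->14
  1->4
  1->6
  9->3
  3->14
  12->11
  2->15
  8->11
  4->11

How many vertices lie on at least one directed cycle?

A vertex is on a directed cycle iff it belongs to a strongly connected component of size ≥ 2 (or has a self-loop).
The vertices on cycles are {1, 2, 3, 4, 5, 8, 9, 10, 11, 12, 13, 15} — 12 in total.

12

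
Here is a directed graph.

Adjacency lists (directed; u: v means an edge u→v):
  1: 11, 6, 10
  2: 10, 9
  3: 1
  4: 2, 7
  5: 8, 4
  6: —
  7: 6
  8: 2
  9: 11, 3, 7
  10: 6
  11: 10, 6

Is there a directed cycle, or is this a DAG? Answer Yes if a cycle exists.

DFS with white/gray/black marking, starting from 3:
3 gray
  1 gray
    11 gray
      10 gray
        6 gray
        6 black
      10 black
      11→6: 6 black — skip
    11 black
    1→6: 6 black — skip
    1→10: 10 black — skip
  1 black
3 black
2 gray
  2→10: 10 black — skip
  9 gray
    9→11: 11 black — skip
    9→3: 3 black — skip
    7 gray
      7→6: 6 black — skip
    7 black
  9 black
2 black
4 gray
  4→2: 2 black — skip
  4→7: 7 black — skip
4 black
5 gray
  8 gray
    8→2: 2 black — skip
  8 black
  5→4: 4 black — skip
5 black
Every edge goes to a white or black vertex — no back edge, so the graph is acyclic.

No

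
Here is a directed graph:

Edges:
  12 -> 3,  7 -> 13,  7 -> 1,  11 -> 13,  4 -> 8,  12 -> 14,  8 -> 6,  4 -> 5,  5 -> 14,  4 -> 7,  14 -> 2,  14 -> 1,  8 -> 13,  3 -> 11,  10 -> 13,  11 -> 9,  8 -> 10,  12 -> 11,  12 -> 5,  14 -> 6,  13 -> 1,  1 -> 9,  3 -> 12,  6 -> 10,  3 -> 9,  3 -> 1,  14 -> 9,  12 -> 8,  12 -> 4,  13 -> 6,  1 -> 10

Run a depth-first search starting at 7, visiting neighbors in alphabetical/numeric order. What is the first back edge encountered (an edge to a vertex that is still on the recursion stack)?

13→1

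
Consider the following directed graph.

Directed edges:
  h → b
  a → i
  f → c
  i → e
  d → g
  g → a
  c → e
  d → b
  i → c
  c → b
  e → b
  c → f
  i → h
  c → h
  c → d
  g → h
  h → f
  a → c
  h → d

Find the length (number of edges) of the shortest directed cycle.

2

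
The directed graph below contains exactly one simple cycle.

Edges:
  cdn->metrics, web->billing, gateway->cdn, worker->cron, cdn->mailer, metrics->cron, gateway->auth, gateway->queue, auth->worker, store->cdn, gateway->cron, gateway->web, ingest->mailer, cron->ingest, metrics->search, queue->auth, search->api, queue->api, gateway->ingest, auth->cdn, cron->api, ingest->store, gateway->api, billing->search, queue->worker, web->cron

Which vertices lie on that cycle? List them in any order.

cdn, cron, store, ingest, metrics

DFS with gray/black marking from ingest:
ingest gray
  mailer gray
  mailer black
  store gray
    cdn gray
      metrics gray
        cron gray
          api gray
          api black
          cron→ingest: ingest is gray → back edge
Back edge closes the cycle ingest → store → cdn → metrics → cron → ingest; its vertices are {cdn, cron, store, ingest, metrics}.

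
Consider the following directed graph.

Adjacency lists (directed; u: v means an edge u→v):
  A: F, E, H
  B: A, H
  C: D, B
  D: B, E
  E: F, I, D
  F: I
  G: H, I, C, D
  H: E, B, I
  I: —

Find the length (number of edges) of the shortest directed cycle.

For each vertex v, BFS finds the shortest path from v back to v.
The shortest such closed walk is D → E → D, length 2.

2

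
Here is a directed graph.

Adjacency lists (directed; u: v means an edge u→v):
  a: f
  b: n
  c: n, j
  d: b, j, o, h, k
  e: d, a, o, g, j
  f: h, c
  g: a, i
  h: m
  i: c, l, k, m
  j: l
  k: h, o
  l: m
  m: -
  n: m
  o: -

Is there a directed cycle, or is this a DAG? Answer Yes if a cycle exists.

No

DFS with white/gray/black marking, starting from l:
l gray
  m gray
  m black
l black
a gray
  f gray
    h gray
      h→m: m black — skip
    h black
    c gray
      n gray
        n→m: m black — skip
      n black
      j gray
        j→l: l black — skip
      j black
    c black
  f black
a black
b gray
  b→n: n black — skip
b black
d gray
  d→b: b black — skip
  d→j: j black — skip
  o gray
  o black
  d→h: h black — skip
  k gray
    k→h: h black — skip
    k→o: o black — skip
  k black
d black
e gray
  e→d: d black — skip
  e→a: a black — skip
  e→o: o black — skip
  g gray
    g→a: a black — skip
    i gray
      i→c: c black — skip
      i→l: l black — skip
      i→k: k black — skip
      i→m: m black — skip
    i black
  g black
  e→j: j black — skip
e black
Every edge goes to a white or black vertex — no back edge, so the graph is acyclic.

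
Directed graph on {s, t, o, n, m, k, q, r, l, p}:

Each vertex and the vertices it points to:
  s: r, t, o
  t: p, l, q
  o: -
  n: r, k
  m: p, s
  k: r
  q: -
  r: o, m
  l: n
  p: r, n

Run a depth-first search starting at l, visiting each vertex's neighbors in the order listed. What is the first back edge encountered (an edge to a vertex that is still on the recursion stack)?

p→r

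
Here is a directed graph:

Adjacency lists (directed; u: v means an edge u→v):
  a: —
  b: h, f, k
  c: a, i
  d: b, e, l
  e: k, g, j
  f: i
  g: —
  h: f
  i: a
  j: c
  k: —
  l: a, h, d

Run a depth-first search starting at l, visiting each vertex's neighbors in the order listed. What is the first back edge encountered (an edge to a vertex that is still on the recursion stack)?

DFS from l (visiting each vertex's neighbors in the order listed); mark gray on enter, black on exit:
l gray
  a gray
  a black
  h gray
    f gray
      i gray
        i→a: a black — skip
      i black
    f black
  h black
  d gray
    b gray
      b→h: h black — skip
      b→f: f black — skip
      k gray
      k black
    b black
    e gray
      e→k: k black — skip
      g gray
      g black
      j gray
        c gray
          c→a: a black — skip
          c→i: i black — skip
        c black
      j black
    e black
    d→l: l is gray → back edge
First back edge: d → l.

d→l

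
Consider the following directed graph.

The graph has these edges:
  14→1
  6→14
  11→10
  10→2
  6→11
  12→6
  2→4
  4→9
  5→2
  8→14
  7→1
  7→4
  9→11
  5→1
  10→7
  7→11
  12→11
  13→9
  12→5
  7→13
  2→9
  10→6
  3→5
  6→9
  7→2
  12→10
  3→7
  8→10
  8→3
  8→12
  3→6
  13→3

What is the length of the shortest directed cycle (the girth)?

3

For each vertex v, BFS finds the shortest path from v back to v.
The shortest such closed walk is 10 → 7 → 11 → 10, length 3.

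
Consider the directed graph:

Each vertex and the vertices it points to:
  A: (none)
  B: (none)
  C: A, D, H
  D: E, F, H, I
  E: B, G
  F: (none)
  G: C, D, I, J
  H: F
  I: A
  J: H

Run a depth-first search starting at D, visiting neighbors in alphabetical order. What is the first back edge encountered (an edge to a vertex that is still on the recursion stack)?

C->D

DFS from D (visiting neighbors in alphabetical order); mark gray on enter, black on exit:
D gray
  E gray
    B gray
    B black
    G gray
      C gray
        A gray
        A black
        C→D: D is gray → back edge
First back edge: C → D.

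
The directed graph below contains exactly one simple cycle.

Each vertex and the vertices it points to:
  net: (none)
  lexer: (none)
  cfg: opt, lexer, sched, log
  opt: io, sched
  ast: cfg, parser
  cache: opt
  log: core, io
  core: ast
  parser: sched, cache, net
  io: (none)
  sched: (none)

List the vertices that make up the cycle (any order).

DFS with gray/black marking from ast:
ast gray
  cfg gray
    opt gray
      io gray
      io black
      sched gray
      sched black
    opt black
    lexer gray
    lexer black
    cfg→sched: sched black — skip
    log gray
      core gray
        core→ast: ast is gray → back edge
Back edge closes the cycle ast → cfg → log → core → ast; its vertices are {ast, cfg, log, core}.

ast, cfg, log, core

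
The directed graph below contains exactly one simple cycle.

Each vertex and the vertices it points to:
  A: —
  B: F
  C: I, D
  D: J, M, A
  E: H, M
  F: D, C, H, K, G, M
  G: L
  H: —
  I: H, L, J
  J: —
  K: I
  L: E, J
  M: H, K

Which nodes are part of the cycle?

DFS with gray/black marking from M:
M gray
  H gray
  H black
  K gray
    I gray
      I→H: H black — skip
      L gray
        E gray
          E→H: H black — skip
          E→M: M is gray → back edge
Back edge closes the cycle M → K → I → L → E → M; its vertices are {E, I, K, L, M}.

E, I, K, L, M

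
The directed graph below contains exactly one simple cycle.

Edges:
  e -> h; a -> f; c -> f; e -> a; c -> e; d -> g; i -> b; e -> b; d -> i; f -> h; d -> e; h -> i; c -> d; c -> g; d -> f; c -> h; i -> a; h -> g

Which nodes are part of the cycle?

a, f, h, i

DFS with gray/black marking from h:
h gray
  i gray
    b gray
    b black
    a gray
      f gray
        f→h: h is gray → back edge
Back edge closes the cycle h → i → a → f → h; its vertices are {a, f, h, i}.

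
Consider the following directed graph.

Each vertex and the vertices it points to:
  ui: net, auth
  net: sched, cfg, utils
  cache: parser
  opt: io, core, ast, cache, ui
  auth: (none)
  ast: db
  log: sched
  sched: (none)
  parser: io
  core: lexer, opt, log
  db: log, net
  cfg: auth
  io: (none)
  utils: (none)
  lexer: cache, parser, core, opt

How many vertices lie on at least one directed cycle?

3

A vertex is on a directed cycle iff it belongs to a strongly connected component of size ≥ 2 (or has a self-loop).
The vertices on cycles are {opt, core, lexer} — 3 in total.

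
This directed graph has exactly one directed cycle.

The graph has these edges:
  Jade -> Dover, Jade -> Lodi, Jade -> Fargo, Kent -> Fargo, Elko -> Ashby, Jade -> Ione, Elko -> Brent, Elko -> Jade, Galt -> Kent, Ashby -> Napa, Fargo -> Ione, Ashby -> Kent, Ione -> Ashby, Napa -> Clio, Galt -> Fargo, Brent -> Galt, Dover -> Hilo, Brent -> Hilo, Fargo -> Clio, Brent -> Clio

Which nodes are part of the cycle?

Ione, Kent, Ashby, Fargo

DFS with gray/black marking from Ione:
Ione gray
  Ashby gray
    Kent gray
      Fargo gray
        Clio gray
        Clio black
        Fargo→Ione: Ione is gray → back edge
Back edge closes the cycle Ione → Ashby → Kent → Fargo → Ione; its vertices are {Ione, Kent, Ashby, Fargo}.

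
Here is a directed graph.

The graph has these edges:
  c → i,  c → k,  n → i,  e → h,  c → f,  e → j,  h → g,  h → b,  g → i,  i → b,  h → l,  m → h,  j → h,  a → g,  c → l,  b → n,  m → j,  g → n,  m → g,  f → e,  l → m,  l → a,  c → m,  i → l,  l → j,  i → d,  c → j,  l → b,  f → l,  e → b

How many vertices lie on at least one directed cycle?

9

A vertex is on a directed cycle iff it belongs to a strongly connected component of size ≥ 2 (or has a self-loop).
The vertices on cycles are {a, b, g, h, i, j, l, m, n} — 9 in total.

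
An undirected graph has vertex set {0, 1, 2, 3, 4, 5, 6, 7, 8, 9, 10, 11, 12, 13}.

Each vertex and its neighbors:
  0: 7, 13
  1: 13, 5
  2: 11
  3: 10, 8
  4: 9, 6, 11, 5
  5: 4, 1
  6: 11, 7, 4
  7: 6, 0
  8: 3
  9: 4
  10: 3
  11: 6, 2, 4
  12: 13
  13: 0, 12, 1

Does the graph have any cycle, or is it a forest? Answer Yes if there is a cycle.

Yes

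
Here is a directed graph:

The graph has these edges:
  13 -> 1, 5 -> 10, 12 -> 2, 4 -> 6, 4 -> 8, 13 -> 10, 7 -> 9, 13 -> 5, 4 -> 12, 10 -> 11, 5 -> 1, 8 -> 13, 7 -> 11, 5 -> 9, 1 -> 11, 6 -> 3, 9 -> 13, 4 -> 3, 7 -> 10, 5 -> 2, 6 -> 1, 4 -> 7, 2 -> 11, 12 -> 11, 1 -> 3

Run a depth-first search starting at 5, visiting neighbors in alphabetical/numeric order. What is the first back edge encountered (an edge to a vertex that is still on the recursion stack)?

13→5

DFS from 5 (visiting neighbors in alphabetical/numeric order); mark gray on enter, black on exit:
5 gray
  1 gray
    3 gray
    3 black
    11 gray
    11 black
  1 black
  2 gray
    2→11: 11 black — skip
  2 black
  9 gray
    13 gray
      13→1: 1 black — skip
      13→5: 5 is gray → back edge
First back edge: 13 → 5.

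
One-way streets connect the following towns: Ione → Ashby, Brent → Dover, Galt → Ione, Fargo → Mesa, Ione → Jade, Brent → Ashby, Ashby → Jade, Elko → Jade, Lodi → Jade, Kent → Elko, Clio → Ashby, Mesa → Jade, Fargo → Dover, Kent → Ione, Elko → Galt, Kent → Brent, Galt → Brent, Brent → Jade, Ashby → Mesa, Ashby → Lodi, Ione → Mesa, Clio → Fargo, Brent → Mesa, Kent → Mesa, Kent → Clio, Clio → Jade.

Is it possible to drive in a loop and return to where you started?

DFS with white/gray/black marking, starting from Clio:
Clio gray
  Ashby gray
    Lodi gray
      Jade gray
      Jade black
    Lodi black
    Ashby→Jade: Jade black — skip
    Mesa gray
      Mesa→Jade: Jade black — skip
    Mesa black
  Ashby black
  Fargo gray
    Fargo→Mesa: Mesa black — skip
    Dover gray
    Dover black
  Fargo black
  Clio→Jade: Jade black — skip
Clio black
Brent gray
  Brent→Ashby: Ashby black — skip
  Brent→Dover: Dover black — skip
  Brent→Jade: Jade black — skip
  Brent→Mesa: Mesa black — skip
Brent black
Ione gray
  Ione→Jade: Jade black — skip
  Ione→Mesa: Mesa black — skip
  Ione→Ashby: Ashby black — skip
Ione black
Kent gray
  Kent→Mesa: Mesa black — skip
  Kent→Clio: Clio black — skip
  Elko gray
    Elko→Jade: Jade black — skip
    Galt gray
      Galt→Ione: Ione black — skip
      Galt→Brent: Brent black — skip
    Galt black
  Elko black
  Kent→Brent: Brent black — skip
  Kent→Ione: Ione black — skip
Kent black
Every edge goes to a white or black vertex — no back edge, so the graph is acyclic.

No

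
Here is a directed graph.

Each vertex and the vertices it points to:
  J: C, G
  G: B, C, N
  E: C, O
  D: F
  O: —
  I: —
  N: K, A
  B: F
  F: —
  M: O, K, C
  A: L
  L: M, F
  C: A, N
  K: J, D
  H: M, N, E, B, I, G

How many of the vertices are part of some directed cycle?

8

A vertex is on a directed cycle iff it belongs to a strongly connected component of size ≥ 2 (or has a self-loop).
The vertices on cycles are {A, C, G, J, K, L, M, N} — 8 in total.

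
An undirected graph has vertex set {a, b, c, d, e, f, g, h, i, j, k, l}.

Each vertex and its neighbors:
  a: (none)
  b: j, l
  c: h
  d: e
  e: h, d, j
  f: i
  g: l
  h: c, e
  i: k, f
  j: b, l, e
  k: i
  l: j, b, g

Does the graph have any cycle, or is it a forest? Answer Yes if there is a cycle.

DFS, tracking each vertex's parent; an edge to a visited non-parent vertex closes a cycle.
Start from h:
visit h (parent –)
  visit c (parent h)
    c–h: parent, skip
  visit e (parent h)
    e–h: parent, skip
    visit d (parent e)
      d–e: parent, skip
    visit j (parent e)
      visit b (parent j)
        b–j: parent, skip
        visit l (parent b)
          l–j: j visited and ≠ parent → cycle
Cycle: j – b – l – j.

Yes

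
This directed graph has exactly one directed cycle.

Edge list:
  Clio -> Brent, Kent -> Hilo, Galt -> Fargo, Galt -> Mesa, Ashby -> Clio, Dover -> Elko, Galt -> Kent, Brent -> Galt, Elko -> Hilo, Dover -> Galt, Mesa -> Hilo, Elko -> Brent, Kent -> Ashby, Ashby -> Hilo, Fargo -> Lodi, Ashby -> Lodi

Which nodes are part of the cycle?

Clio, Galt, Kent, Ashby, Brent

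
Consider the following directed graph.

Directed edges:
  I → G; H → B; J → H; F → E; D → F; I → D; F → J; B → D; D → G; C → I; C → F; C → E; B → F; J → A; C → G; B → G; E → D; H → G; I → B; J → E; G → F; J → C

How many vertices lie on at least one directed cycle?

9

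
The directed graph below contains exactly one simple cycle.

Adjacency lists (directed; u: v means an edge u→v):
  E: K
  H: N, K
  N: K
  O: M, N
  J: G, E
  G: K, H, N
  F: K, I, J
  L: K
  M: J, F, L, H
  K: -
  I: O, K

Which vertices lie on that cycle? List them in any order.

F, I, M, O

DFS with gray/black marking from M:
M gray
  J gray
    G gray
      K gray
      K black
      H gray
        N gray
          N→K: K black — skip
        N black
        H→K: K black — skip
      H black
      G→N: N black — skip
    G black
    E gray
      E→K: K black — skip
    E black
  J black
  F gray
    F→K: K black — skip
    I gray
      O gray
        O→M: M is gray → back edge
Back edge closes the cycle M → F → I → O → M; its vertices are {F, I, M, O}.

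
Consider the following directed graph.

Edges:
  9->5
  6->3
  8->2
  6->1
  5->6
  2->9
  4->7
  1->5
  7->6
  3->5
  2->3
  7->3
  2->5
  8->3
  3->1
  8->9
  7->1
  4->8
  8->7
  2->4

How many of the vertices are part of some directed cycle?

7

A vertex is on a directed cycle iff it belongs to a strongly connected component of size ≥ 2 (or has a self-loop).
The vertices on cycles are {1, 2, 3, 4, 5, 6, 8} — 7 in total.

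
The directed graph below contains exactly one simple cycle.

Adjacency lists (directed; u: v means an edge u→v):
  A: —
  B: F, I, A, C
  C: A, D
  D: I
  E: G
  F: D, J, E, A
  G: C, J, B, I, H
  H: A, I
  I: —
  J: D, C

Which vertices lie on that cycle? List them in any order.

B, E, F, G

DFS with gray/black marking from B:
B gray
  F gray
    D gray
      I gray
      I black
    D black
    J gray
      J→D: D black — skip
      C gray
        A gray
        A black
        C→D: D black — skip
      C black
    J black
    E gray
      G gray
        G→C: C black — skip
        G→J: J black — skip
        G→B: B is gray → back edge
Back edge closes the cycle B → F → E → G → B; its vertices are {B, E, F, G}.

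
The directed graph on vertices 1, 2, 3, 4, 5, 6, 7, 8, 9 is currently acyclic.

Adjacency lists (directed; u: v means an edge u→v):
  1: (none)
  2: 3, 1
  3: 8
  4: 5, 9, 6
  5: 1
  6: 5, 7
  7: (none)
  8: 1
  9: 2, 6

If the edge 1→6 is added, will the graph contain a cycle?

Adding 1→6 creates a cycle iff 6 can already reach 1.
Path from 6: 6 → 5 → 1.
So 6 → … → 1 → 6 is a cycle.

Yes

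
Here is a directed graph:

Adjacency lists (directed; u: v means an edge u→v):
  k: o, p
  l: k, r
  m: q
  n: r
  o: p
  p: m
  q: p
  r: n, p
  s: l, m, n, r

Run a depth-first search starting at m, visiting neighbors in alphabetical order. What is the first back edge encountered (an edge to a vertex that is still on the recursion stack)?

DFS from m (visiting neighbors in alphabetical order); mark gray on enter, black on exit:
m gray
  q gray
    p gray
      p→m: m is gray → back edge
First back edge: p → m.

p->m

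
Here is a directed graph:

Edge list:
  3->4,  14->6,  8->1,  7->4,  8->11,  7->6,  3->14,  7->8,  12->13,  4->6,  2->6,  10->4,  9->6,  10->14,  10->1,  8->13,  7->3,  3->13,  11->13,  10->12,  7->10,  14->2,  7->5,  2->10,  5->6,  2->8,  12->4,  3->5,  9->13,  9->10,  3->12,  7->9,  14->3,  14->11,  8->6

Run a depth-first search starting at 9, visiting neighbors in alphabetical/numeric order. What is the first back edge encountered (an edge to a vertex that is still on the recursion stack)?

DFS from 9 (visiting neighbors in alphabetical/numeric order); mark gray on enter, black on exit:
9 gray
  6 gray
  6 black
  10 gray
    1 gray
    1 black
    4 gray
      4→6: 6 black — skip
    4 black
    12 gray
      12→4: 4 black — skip
      13 gray
      13 black
    12 black
    14 gray
      2 gray
        2→6: 6 black — skip
        8 gray
          8→1: 1 black — skip
          8→6: 6 black — skip
          11 gray
            11→13: 13 black — skip
          11 black
          8→13: 13 black — skip
        8 black
        2→10: 10 is gray → back edge
First back edge: 2 → 10.

2→10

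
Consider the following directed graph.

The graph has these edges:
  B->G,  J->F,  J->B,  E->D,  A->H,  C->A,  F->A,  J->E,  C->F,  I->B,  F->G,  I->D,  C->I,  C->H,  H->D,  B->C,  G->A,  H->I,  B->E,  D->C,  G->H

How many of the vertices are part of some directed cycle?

A vertex is on a directed cycle iff it belongs to a strongly connected component of size ≥ 2 (or has a self-loop).
The vertices on cycles are {A, B, C, D, E, F, G, H, I} — 9 in total.

9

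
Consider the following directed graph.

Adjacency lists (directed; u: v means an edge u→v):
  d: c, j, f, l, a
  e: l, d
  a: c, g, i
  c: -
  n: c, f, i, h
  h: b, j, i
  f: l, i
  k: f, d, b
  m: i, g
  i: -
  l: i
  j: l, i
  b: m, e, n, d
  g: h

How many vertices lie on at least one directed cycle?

A vertex is on a directed cycle iff it belongs to a strongly connected component of size ≥ 2 (or has a self-loop).
The vertices on cycles are {a, b, d, e, g, h, m, n} — 8 in total.

8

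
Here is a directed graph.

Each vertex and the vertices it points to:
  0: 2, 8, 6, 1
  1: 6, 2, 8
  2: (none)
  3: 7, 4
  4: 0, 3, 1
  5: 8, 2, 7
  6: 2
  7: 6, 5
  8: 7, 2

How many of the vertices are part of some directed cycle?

A vertex is on a directed cycle iff it belongs to a strongly connected component of size ≥ 2 (or has a self-loop).
The vertices on cycles are {3, 4, 5, 7, 8} — 5 in total.

5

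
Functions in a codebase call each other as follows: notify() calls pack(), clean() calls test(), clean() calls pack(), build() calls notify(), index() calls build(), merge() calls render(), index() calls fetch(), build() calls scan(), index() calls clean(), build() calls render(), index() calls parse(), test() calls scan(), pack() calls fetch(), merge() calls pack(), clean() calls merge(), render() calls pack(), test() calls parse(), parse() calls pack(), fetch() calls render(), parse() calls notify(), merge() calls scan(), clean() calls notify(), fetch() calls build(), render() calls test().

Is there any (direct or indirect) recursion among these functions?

Yes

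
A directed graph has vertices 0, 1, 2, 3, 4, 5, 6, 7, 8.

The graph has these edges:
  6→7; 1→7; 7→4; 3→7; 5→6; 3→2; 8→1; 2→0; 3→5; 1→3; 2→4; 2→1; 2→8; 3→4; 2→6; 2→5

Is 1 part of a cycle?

1 is on a cycle iff 1 can reach itself via ≥1 edge.
1 → 3 → 2 → 1 — yes.

Yes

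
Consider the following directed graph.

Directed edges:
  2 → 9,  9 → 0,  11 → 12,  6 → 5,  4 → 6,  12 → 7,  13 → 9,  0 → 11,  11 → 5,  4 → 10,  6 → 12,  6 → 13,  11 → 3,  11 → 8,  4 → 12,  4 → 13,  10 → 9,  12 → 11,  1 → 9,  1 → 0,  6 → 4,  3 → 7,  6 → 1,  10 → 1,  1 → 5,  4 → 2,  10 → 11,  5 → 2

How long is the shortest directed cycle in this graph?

2

For each vertex v, BFS finds the shortest path from v back to v.
The shortest such closed walk is 4 → 6 → 4, length 2.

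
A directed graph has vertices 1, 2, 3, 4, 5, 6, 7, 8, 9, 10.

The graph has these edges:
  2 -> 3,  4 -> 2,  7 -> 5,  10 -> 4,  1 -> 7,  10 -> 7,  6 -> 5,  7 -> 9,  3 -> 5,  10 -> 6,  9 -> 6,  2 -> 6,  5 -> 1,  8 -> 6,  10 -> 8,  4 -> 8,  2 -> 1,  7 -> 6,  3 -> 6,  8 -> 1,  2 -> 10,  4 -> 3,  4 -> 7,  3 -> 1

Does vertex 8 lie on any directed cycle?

No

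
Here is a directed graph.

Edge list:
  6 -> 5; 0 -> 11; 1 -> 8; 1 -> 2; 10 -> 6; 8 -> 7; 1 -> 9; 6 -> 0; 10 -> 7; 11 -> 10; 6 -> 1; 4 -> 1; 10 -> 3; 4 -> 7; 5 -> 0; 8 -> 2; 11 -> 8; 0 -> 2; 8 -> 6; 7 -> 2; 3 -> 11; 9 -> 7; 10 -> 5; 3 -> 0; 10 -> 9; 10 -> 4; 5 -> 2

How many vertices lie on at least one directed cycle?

A vertex is on a directed cycle iff it belongs to a strongly connected component of size ≥ 2 (or has a self-loop).
The vertices on cycles are {0, 1, 3, 4, 5, 6, 8, 10, 11} — 9 in total.

9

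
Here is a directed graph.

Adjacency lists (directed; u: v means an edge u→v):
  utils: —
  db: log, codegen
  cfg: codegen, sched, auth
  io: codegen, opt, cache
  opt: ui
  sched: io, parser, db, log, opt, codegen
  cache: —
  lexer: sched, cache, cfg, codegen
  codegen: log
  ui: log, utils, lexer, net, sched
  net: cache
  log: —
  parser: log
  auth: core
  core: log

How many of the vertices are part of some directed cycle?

6

A vertex is on a directed cycle iff it belongs to a strongly connected component of size ≥ 2 (or has a self-loop).
The vertices on cycles are {io, ui, cfg, opt, lexer, sched} — 6 in total.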